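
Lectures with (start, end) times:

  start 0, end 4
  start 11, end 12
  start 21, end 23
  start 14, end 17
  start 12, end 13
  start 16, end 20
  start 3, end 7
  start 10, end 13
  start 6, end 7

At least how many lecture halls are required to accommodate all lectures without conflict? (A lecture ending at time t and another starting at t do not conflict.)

Count concurrent intervals with a sweep; the peak is the room count.
Events (time:±→running): 0:+→1 3:+→2 … peak 2.

2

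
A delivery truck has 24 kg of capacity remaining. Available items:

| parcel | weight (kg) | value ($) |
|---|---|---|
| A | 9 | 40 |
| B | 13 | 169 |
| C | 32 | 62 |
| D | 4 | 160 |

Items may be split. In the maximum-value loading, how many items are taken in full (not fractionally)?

2

Sort by value per unit weight and fill in that order.
Ratios (sorted): D 40.00, B 13.00, A 4.44, C 1.94
take D (4 @ 160); take B (13 @ 169); take 7/9 of A → 31.11. Capacity used 24/24.
2 item(s) taken whole; one partial (take 7/9 of A).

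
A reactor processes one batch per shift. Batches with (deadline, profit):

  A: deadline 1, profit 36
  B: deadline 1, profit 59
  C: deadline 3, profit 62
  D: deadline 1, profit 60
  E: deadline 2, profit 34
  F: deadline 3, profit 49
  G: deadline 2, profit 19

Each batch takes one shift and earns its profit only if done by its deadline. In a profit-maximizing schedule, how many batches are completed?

3

By profit: C(d3,62), D(d1,60), B(d1,59), F(d3,49), A(d1,36), E(d2,34), G(d2,19)
C→slot 3; D→slot 1; B skipped; F→slot 2; A skipped; E skipped; G skipped.
3 of 7 scheduled.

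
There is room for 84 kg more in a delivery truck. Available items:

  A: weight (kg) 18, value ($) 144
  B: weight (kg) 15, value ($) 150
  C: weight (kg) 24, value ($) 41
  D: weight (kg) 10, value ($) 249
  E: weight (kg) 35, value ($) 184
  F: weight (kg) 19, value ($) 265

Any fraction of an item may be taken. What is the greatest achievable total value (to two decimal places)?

Sort by value per unit weight and fill in that order.
Ratios (sorted): D 24.90, F 13.95, B 10.00, A 8.00, E 5.26, C 1.71
take D (10 @ 249); take F (19 @ 265); take B (15 @ 150); take A (18 @ 144); take 22/35 of E → 115.66. Capacity used 84/84.
Total value = 923.66

923.66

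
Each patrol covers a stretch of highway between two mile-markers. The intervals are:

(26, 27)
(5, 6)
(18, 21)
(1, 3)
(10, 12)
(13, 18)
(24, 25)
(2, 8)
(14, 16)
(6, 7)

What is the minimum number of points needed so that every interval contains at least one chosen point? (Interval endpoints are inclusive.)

7

Sort by right endpoint; whenever an interval is uncovered, place a point at its right end.
Sorted: [1,3] [5,6] [6,7] [2,8] [10,12] [14,16] [13,18] [18,21] [24,25] [26,27]
{[1,3]} hit by 3; {[5,6],[6,7],[2,8]} hit by 6; {[10,12]} hit by 12; {[14,16],[13,18]} hit by 16; {[18,21]} hit by 21; {[24,25]} hit by 25; {[26,27]} hit by 27.
Points: 3, 6, 12, 16, 21, 25, 27 (7 total).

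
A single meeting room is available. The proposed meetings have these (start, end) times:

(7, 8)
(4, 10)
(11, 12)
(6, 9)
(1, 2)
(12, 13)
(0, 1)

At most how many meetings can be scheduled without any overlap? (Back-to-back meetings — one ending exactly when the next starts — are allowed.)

5

Order by finish time; keep every interval that doesn't clash with the previous kept one.
Sorted by end: (0,1)  (1,2)  (7,8)  (6,9)  (4,10)  (11,12)  (12,13)
take (0,1); take (1,2); take (7,8); skip (4,10); take (11,12); take (12,13).
Selected 5 meetings.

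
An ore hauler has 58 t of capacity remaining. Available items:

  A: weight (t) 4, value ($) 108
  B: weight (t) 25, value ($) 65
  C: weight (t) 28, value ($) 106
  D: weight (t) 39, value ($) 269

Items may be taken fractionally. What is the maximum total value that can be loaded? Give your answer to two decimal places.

Ratios (sorted): A 27.00, D 6.90, C 3.79, B 2.60
take A (4 @ 108); take D (39 @ 269); take 15/28 of C → 56.79. Capacity used 58/58.
Total value = 433.79

433.79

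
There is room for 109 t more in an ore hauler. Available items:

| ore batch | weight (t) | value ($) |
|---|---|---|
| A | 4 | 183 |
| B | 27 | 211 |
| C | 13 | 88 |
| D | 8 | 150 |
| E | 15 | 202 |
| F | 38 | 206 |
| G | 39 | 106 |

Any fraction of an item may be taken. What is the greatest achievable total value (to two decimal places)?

Sort by value per unit weight and fill in that order.
Order: A (183/4=45.75) > D (150/8=18.75) > E (202/15=13.47) > B (211/27=7.81) > C (88/13=6.77) > F (206/38=5.42) > G (106/39=2.72)
Fill: take A (4 @ 183) → take D (8 @ 150) → take E (15 @ 202) → take B (27 @ 211) → take C (13 @ 88) → take F (38 @ 206) → take 4/39 of G → 10.87; 109/109 used.
Total value = 1050.87

1050.87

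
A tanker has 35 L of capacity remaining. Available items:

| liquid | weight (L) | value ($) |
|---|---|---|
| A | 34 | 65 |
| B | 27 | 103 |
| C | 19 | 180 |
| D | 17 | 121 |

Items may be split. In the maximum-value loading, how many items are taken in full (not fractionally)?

Greedy by value/weight ratio, highest first.
Order: C (180/19=9.47) > D (121/17=7.12) > B (103/27=3.81) > A (65/34=1.91)
Fill: take C (19 @ 180) → take 16/17 of D → 113.88; 35/35 used.
1 item(s) taken whole; one partial (take 16/17 of D).

1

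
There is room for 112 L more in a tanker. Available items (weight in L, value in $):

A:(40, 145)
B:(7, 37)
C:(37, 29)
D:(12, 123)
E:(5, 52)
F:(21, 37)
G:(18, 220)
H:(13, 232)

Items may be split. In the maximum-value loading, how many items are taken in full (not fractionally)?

Sort by value per unit weight and fill in that order.
Order: H (232/13=17.85) > G (220/18=12.22) > E (52/5=10.40) > D (123/12=10.25) > B (37/7=5.29) > A (145/40=3.62) > F (37/21=1.76) > C (29/37=0.78)
Fill: take H (13 @ 232) → take G (18 @ 220) → take E (5 @ 52) → take D (12 @ 123) → take B (7 @ 37) → take A (40 @ 145) → take 17/21 of F → 29.95; 112/112 used.
6 item(s) taken whole; one partial (take 17/21 of F).

6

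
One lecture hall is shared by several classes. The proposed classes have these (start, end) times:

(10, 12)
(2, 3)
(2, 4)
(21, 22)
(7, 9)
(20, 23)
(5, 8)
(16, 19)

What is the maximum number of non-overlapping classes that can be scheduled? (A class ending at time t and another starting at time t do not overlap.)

5

Greedy by earliest finish: after sorting by end time, pick each interval compatible with the last pick.
By end time: (2,3), (2,4), (5,8), (7,9), (10,12), (16,19), (21,22), (20,23).
Pick (2,3); next start ≥ 3 → (5,8); next start ≥ 8 → (10,12); next start ≥ 12 → (16,19); next start ≥ 19 → (21,22).
Selected 5 classes.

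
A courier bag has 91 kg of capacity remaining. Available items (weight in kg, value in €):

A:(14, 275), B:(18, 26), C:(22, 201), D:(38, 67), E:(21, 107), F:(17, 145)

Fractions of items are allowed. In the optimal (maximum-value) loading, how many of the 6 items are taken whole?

Order: A (275/14=19.64) > C (201/22=9.14) > F (145/17=8.53) > E (107/21=5.10) > D (67/38=1.76) > B (26/18=1.44)
Fill: take A (14 @ 275) → take C (22 @ 201) → take F (17 @ 145) → take E (21 @ 107) → take 17/38 of D → 29.97; 91/91 used.
4 item(s) taken whole; one partial (take 17/38 of D).

4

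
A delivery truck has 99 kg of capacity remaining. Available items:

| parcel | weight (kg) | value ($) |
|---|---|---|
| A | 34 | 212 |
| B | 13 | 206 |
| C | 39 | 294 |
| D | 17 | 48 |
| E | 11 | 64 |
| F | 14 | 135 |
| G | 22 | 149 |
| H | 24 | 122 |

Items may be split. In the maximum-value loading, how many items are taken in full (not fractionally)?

Ratios (sorted): B 15.85, F 9.64, C 7.54, G 6.77, A 6.24, E 5.82, H 5.08, D 2.82
take B (13 @ 206); take F (14 @ 135); take C (39 @ 294); take G (22 @ 149); take 11/34 of A → 68.59. Capacity used 99/99.
4 item(s) taken whole; one partial (take 11/34 of A).

4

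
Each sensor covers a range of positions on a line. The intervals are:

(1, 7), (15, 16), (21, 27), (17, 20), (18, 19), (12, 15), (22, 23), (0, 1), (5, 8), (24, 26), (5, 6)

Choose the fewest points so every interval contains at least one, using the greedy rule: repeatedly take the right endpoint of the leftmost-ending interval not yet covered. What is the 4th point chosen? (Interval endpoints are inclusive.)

19

By right end: [0,1]  [5,6]  [1,7]  [5,8]  [12,15]  [15,16]  [18,19]  [17,20]  [22,23]  [24,26]  [21,27]
[0,1] uncovered → point at 1; [5,6] uncovered → point at 6; [12,15] uncovered → point at 15; [18,19] uncovered → point at 19; [22,23] uncovered → point at 23; [24,26] uncovered → point at 26.
Points: 1, 6, 15, 19, 23, 26 (6 total).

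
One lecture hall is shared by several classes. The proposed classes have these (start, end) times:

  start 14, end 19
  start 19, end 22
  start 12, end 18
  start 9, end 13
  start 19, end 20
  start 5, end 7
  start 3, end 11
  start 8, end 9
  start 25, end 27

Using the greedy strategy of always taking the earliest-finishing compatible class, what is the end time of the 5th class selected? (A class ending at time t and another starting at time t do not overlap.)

20

Sort by end time and greedily take each interval whose start is ≥ the last chosen end.
By end time: (5,7), (8,9), (3,11), (9,13), (12,18), (14,19), (19,20), (19,22), (25,27).
Pick (5,7); next start ≥ 7 → (8,9); next start ≥ 9 → (9,13); next start ≥ 13 → (14,19); next start ≥ 19 → (19,20); next start ≥ 20 → (25,27).
Selected: (5,7) (8,9) (9,13) (14,19) (19,20) (25,27)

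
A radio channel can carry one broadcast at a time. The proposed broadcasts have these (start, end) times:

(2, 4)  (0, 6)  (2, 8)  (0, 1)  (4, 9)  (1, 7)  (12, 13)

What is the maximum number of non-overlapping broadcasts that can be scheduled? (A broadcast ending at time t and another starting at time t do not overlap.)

Order by finish time; keep every interval that doesn't clash with the previous kept one.
Sorted by end: (0,1)  (2,4)  (0,6)  (1,7)  (2,8)  (4,9)  (12,13)
take (0,1); take (2,4); skip (1,7); skip (2,8); take (4,9); take (12,13).
Selected 4 broadcasts.

4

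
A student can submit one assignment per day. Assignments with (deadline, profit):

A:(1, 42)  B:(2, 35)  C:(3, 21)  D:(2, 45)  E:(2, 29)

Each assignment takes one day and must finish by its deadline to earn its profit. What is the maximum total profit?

108

Take jobs in profit order; each goes to the latest open slot no later than its deadline.
By profit: D(d2,45), A(d1,42), B(d2,35), E(d2,29), C(d3,21)
D→slot 2; A→slot 1; B skipped; E skipped; C→slot 3.
Profit = 42 + 45 + 21 = 108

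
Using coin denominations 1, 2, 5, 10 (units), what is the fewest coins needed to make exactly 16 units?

Use the largest denomination that fits, subtract, and repeat.
16 − 1×10→6 − 1×5→1 − 1×1→0
Total coins = 1 + 1 + 1 = 3

3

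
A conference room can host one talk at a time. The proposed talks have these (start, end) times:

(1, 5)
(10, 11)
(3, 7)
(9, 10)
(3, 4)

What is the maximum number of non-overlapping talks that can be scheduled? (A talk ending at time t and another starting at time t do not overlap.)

3

Sort by end time and greedily take each interval whose start is ≥ the last chosen end.
Sorted by end: (3,4)  (1,5)  (3,7)  (9,10)  (10,11)
take (3,4); skip (1,5); skip (3,7); take (9,10); take (10,11).
Selected 3 talks.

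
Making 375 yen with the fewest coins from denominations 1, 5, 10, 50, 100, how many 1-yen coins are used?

Greedy: take as many of the largest coin as possible, then repeat with the remainder.
375 = 3×100 + 1×50 + 2×10 + 1×5
Count of 1: 0

0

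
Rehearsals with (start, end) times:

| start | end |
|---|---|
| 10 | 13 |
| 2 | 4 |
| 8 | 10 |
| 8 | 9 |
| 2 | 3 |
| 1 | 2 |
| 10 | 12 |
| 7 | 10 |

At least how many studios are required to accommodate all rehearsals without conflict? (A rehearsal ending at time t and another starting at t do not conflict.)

starts: [1, 2, 2, 7, 8, 8, 10, 10]
ends:   [2, 3, 4, 9, 10, 10, 12, 13]
s1→1 e2→0 s2→1 s2→2 e3→1 e4→0 s7→1 s8→2 s8→3  — peak 3.

3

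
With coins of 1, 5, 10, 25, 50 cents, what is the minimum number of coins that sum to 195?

6

195 = 3×50 + 1×25 + 2×10
Total coins = 3 + 1 + 2 = 6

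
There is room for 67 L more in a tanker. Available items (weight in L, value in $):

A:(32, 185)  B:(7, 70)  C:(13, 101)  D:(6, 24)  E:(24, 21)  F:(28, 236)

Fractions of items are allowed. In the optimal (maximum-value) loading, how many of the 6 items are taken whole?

Sort by value per unit weight and fill in that order.
Ratios (sorted): B 10.00, F 8.43, C 7.77, A 5.78, D 4.00, E 0.88
take B (7 @ 70); take F (28 @ 236); take C (13 @ 101); take 19/32 of A → 109.84. Capacity used 67/67.
3 item(s) taken whole; one partial (take 19/32 of A).

3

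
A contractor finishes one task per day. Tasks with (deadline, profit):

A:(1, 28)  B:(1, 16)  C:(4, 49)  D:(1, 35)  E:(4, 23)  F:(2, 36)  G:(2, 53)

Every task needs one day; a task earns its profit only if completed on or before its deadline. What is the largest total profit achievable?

161

Profit order: G=53 C=49 F=36 D=35 A=28 E=23 B=16
Assign: G→slot 2, C→slot 4, F→slot 1, D skipped, A skipped, E→slot 3, B skipped.
Slots: [1:F] [2:G] [3:E] [4:C]
Profit = 36 + 53 + 23 + 49 = 161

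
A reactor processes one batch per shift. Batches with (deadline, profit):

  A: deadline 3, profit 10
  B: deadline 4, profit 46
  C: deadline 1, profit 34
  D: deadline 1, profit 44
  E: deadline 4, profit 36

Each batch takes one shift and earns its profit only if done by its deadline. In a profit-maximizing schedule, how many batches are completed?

4

Take jobs in profit order; each goes to the latest open slot no later than its deadline.
Profit order: B=46 D=44 E=36 C=34 A=10
Assign: B→slot 4, D→slot 1, E→slot 3, C skipped, A→slot 2.
Slots: [1:D] [2:A] [3:E] [4:B]
4 of 5 scheduled.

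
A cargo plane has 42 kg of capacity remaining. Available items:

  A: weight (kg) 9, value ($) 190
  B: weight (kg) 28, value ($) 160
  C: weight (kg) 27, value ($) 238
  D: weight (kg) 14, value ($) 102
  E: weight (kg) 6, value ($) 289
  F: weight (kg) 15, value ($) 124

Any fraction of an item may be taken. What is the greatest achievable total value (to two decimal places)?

717.00

Order: E (289/6=48.17) > A (190/9=21.11) > C (238/27=8.81) > F (124/15=8.27) > D (102/14=7.29) > B (160/28=5.71)
Fill: take E (6 @ 289) → take A (9 @ 190) → take C (27 @ 238); 42/42 used.
Total value = 717.00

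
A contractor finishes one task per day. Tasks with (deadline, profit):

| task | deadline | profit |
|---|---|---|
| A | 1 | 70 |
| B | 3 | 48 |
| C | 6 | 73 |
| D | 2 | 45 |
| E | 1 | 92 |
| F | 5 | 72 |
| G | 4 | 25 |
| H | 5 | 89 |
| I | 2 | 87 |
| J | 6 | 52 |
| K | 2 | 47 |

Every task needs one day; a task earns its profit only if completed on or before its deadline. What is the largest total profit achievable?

Take jobs in profit order; each goes to the latest open slot no later than its deadline.
Profit order: E=92 H=89 I=87 C=73 F=72 A=70 J=52 B=48 K=47 D=45 G=25
Assign: E→slot 1, H→slot 5, I→slot 2, C→slot 6, F→slot 4, A skipped, J→slot 3, B skipped, K skipped, D skipped, G skipped.
Slots: [1:E] [2:I] [3:J] [4:F] [5:H] [6:C]
Profit = 92 + 87 + 52 + 72 + 89 + 73 = 465

465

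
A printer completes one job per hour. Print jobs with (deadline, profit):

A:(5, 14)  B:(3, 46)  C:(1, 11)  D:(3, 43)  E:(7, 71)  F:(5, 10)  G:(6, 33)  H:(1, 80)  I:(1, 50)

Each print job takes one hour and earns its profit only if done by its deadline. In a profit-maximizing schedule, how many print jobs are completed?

7

Take jobs in profit order; each goes to the latest open slot no later than its deadline.
By profit: H(d1,80), E(d7,71), I(d1,50), B(d3,46), D(d3,43), G(d6,33), A(d5,14), C(d1,11), F(d5,10)
H→slot 1; E→slot 7; I skipped; B→slot 3; D→slot 2; G→slot 6; A→slot 5; C skipped; F→slot 4.
7 of 9 scheduled.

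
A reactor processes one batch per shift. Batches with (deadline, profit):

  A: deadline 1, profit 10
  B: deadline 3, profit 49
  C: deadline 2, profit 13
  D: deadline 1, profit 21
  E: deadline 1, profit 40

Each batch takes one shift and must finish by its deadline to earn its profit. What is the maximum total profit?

102

Sort by profit descending; place each in the latest free slot ≤ its deadline.
By profit: B(d3,49), E(d1,40), D(d1,21), C(d2,13), A(d1,10)
B→slot 3; E→slot 1; D skipped; C→slot 2; A skipped.
Profit = 40 + 13 + 49 = 102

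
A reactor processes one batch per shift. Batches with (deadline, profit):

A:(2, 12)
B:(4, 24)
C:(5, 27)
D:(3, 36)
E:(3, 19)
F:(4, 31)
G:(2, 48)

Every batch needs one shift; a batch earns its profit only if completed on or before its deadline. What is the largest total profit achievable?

Profit order: G=48 D=36 F=31 C=27 B=24 E=19 A=12
Assign: G→slot 2, D→slot 3, F→slot 4, C→slot 5, B→slot 1, E skipped, A skipped.
Slots: [1:B] [2:G] [3:D] [4:F] [5:C]
Profit = 24 + 48 + 36 + 31 + 27 = 166

166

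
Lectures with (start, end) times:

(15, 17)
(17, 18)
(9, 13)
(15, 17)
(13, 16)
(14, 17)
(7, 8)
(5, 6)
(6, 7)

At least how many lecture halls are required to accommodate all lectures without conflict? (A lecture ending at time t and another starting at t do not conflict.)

4

Count concurrent intervals with a sweep; the peak is the room count.
Events (time:±→running): 5:+→1 6:-→0 6:+→1 7:-→0 7:+→1 8:-→0 9:+→1 13:-→0 13:+→1 14:+→2 15:+→3 15:+→4 … peak 4.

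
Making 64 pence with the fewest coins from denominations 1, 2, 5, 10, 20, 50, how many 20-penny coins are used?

0

Greedy: take as many of the largest coin as possible, then repeat with the remainder.
64 − 1×50→14 − 1×10→4 − 2×2→0
Count of 20: 0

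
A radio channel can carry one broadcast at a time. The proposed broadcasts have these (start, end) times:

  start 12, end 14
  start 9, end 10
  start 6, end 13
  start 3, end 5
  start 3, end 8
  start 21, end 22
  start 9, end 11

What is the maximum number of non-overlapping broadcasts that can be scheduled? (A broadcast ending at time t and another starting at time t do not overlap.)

By end time: (3,5), (3,8), (9,10), (9,11), (6,13), (12,14), (21,22).
Pick (3,5); next start ≥ 5 → (9,10); next start ≥ 10 → (12,14); next start ≥ 14 → (21,22).
Selected 4 broadcasts.

4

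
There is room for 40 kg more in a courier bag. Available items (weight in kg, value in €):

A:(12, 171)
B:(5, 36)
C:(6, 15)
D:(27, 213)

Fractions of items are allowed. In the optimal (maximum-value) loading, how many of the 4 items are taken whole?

Order: A (171/12=14.25) > D (213/27=7.89) > B (36/5=7.20) > C (15/6=2.50)
Fill: take A (12 @ 171) → take D (27 @ 213) → take 1/5 of B → 7.20; 40/40 used.
2 item(s) taken whole; one partial (take 1/5 of B).

2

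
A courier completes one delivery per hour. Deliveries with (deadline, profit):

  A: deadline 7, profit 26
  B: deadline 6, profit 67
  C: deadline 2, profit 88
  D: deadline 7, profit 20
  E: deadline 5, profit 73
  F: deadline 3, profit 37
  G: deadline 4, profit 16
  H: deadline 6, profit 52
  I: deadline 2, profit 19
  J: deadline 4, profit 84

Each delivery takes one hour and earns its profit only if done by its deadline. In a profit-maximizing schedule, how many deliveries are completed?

7

Sort by profit descending; place each in the latest free slot ≤ its deadline.
Profit order: C=88 J=84 E=73 B=67 H=52 F=37 A=26 D=20 I=19 G=16
Assign: C→slot 2, J→slot 4, E→slot 5, B→slot 6, H→slot 3, F→slot 1, A→slot 7, D skipped, I skipped, G skipped.
Slots: [1:F] [2:C] [3:H] [4:J] [5:E] [6:B] [7:A]
7 of 10 scheduled.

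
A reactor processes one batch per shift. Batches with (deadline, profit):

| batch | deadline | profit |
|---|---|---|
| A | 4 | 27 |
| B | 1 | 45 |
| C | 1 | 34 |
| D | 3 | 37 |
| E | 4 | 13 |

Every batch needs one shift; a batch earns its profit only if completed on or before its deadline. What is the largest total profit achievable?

122

Take jobs in profit order; each goes to the latest open slot no later than its deadline.
Profit order: B=45 D=37 C=34 A=27 E=13
Assign: B→slot 1, D→slot 3, C skipped, A→slot 4, E→slot 2.
Slots: [1:B] [2:E] [3:D] [4:A]
Profit = 45 + 13 + 37 + 27 = 122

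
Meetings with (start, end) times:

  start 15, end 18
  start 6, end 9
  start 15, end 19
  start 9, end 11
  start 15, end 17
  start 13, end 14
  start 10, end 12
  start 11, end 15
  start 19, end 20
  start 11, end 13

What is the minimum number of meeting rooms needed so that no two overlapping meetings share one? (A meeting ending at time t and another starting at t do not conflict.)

3

Events (time:±→running): 6:+→1 9:-→0 9:+→1 10:+→2 11:-→1 11:+→2 11:+→3 … peak 3.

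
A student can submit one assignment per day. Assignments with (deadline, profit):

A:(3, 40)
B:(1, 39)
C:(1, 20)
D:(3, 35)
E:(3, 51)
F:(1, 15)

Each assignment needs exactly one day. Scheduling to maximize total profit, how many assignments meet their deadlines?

Take jobs in profit order; each goes to the latest open slot no later than its deadline.
By profit: E(d3,51), A(d3,40), B(d1,39), D(d3,35), C(d1,20), F(d1,15)
E→slot 3; A→slot 2; B→slot 1; D skipped; C skipped; F skipped.
3 of 6 scheduled.

3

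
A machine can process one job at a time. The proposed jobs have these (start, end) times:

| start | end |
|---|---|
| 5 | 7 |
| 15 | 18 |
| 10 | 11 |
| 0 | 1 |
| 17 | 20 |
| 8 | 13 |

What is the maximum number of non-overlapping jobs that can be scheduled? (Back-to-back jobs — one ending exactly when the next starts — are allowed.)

Sorted by end: (0,1)  (5,7)  (10,11)  (8,13)  (15,18)  (17,20)
take (0,1); take (5,7); take (10,11); skip (8,13); take (15,18).
Selected 4 jobs.

4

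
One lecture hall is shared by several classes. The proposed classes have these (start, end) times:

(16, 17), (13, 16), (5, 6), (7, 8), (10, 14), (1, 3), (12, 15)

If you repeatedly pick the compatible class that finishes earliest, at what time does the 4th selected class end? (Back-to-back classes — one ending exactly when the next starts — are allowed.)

Order by finish time; keep every interval that doesn't clash with the previous kept one.
Sorted by end: (1,3)  (5,6)  (7,8)  (10,14)  (12,15)  (13,16)  (16,17)
take (1,3); take (5,6); take (7,8); take (10,14); skip (13,16); take (16,17).
Selected: (1,3) (5,6) (7,8) (10,14) (16,17)

14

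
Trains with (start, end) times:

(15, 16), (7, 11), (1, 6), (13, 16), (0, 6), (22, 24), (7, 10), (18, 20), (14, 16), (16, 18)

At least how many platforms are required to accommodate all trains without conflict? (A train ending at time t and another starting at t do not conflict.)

3

Events (time:±→running): 0:+→1 1:+→2 6:-→1 6:-→0 7:+→1 7:+→2 10:-→1 11:-→0 13:+→1 14:+→2 15:+→3 … peak 3.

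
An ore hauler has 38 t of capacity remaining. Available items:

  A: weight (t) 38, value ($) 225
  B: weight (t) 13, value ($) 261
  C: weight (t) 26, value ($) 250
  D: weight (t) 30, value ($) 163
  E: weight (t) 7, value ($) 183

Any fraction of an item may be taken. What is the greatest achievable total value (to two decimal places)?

617.08

Ratios (sorted): E 26.14, B 20.08, C 9.62, A 5.92, D 5.43
take E (7 @ 183); take B (13 @ 261); take 18/26 of C → 173.08. Capacity used 38/38.
Total value = 617.08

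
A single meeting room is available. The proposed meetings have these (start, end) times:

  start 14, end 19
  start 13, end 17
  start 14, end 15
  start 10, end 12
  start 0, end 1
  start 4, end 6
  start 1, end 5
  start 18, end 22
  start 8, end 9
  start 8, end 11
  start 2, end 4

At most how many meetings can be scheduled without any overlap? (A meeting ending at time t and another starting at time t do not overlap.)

7

Order by finish time; keep every interval that doesn't clash with the previous kept one.
Sorted by end: (0,1)  (2,4)  (1,5)  (4,6)  (8,9)  (8,11)  (10,12)  (14,15)  (13,17)  (14,19)  (18,22)
take (0,1); take (2,4); take (4,6); take (8,9); skip (8,11); take (10,12); take (14,15); skip (13,17); take (18,22).
Selected 7 meetings.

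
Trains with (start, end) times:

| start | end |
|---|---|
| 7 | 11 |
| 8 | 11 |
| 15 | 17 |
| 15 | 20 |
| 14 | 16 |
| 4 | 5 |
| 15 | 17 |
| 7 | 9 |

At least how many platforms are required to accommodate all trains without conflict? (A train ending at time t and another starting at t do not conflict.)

starts: [4, 7, 7, 8, 14, 15, 15, 15]
ends:   [5, 9, 11, 11, 16, 17, 17, 20]
s4→1 e5→0 s7→1 s7→2 s8→3 e9→2 e11→1 e11→0 s14→1 s15→2 s15→3 s15→4  — peak 4.

4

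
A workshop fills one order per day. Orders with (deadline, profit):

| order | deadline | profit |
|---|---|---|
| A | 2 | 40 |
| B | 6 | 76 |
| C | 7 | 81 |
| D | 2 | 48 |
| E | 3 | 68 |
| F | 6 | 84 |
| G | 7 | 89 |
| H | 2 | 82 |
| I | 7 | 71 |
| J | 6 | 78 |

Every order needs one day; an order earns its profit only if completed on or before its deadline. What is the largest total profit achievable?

Sort by profit descending; place each in the latest free slot ≤ its deadline.
By profit: G(d7,89), F(d6,84), H(d2,82), C(d7,81), J(d6,78), B(d6,76), I(d7,71), E(d3,68), D(d2,48), A(d2,40)
G→slot 7; F→slot 6; H→slot 2; C→slot 5; J→slot 4; B→slot 3; I→slot 1; E skipped; D skipped; A skipped.
Profit = 71 + 82 + 76 + 78 + 81 + 84 + 89 = 561

561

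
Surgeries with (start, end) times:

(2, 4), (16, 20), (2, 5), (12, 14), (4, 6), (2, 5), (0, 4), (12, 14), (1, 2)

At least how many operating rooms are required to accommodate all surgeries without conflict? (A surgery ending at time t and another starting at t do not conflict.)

The answer is the maximum number of intervals overlapping at any instant.
Events (time:±→running): 0:+→1 1:+→2 2:-→1 2:+→2 2:+→3 2:+→4 … peak 4.

4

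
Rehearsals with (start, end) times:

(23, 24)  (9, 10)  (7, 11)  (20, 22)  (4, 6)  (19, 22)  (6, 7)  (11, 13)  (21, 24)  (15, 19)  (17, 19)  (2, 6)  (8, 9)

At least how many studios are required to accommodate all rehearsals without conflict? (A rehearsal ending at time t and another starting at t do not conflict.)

3

The answer is the maximum number of intervals overlapping at any instant.
Events (time:±→running): 2:+→1 4:+→2 6:-→1 6:-→0 6:+→1 7:-→0 7:+→1 8:+→2 9:-→1 9:+→2 10:-→1 11:-→0 11:+→1 13:-→0 15:+→1 17:+→2 19:-→1 19:-→0 19:+→1 20:+→2 21:+→3 … peak 3.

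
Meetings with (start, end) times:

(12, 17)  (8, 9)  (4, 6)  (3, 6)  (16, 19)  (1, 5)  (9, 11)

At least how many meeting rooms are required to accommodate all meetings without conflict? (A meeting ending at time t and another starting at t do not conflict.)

Events (time:±→running): 1:+→1 3:+→2 4:+→3 … peak 3.

3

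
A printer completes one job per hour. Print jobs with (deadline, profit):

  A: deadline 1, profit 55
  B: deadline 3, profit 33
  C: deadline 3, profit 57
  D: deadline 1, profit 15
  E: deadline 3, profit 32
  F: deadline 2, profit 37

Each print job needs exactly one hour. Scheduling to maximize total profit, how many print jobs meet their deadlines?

3

Profit order: C=57 A=55 F=37 B=33 E=32 D=15
Assign: C→slot 3, A→slot 1, F→slot 2, B skipped, E skipped, D skipped.
Slots: [1:A] [2:F] [3:C]
3 of 6 scheduled.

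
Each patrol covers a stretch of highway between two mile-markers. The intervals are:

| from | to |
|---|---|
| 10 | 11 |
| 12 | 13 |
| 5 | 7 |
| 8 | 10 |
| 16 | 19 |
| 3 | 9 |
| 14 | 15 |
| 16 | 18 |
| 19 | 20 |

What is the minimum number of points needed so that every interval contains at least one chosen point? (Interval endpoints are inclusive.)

6

Sorted: [5,7] [3,9] [8,10] [10,11] [12,13] [14,15] [16,18] [16,19] [19,20]
{[5,7],[3,9]} hit by 7; {[8,10],[10,11]} hit by 10; {[12,13]} hit by 13; {[14,15]} hit by 15; {[16,18],[16,19]} hit by 18; {[19,20]} hit by 20.
Points: 7, 10, 13, 15, 18, 20 (6 total).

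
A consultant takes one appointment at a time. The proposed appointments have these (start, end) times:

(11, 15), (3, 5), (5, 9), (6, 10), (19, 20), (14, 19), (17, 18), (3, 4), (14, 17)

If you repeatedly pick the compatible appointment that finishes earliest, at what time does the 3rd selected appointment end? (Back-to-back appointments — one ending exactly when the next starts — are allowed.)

15

By end time: (3,4), (3,5), (5,9), (6,10), (11,15), (14,17), (17,18), (14,19), (19,20).
Pick (3,4); next start ≥ 4 → (5,9); next start ≥ 9 → (11,15); next start ≥ 15 → (17,18); next start ≥ 18 → (19,20).
Selected: (3,4) (5,9) (11,15) (17,18) (19,20)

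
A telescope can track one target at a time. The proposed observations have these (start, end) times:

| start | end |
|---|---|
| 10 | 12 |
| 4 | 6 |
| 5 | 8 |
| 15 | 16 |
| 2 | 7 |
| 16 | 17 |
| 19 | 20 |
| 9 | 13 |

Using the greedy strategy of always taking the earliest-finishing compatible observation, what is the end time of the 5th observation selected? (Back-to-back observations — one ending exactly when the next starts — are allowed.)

20

Sort by end time and greedily take each interval whose start is ≥ the last chosen end.
By end time: (4,6), (2,7), (5,8), (10,12), (9,13), (15,16), (16,17), (19,20).
Pick (4,6); next start ≥ 6 → (10,12); next start ≥ 12 → (15,16); next start ≥ 16 → (16,17); next start ≥ 17 → (19,20).
Selected: (4,6) (10,12) (15,16) (16,17) (19,20)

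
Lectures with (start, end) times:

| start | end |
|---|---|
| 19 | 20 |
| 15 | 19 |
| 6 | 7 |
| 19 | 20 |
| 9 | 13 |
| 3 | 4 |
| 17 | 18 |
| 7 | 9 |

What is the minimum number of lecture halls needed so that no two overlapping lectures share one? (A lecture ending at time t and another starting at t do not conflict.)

2

The answer is the maximum number of intervals overlapping at any instant.
Events (time:±→running): 3:+→1 4:-→0 6:+→1 7:-→0 7:+→1 9:-→0 9:+→1 13:-→0 15:+→1 17:+→2 … peak 2.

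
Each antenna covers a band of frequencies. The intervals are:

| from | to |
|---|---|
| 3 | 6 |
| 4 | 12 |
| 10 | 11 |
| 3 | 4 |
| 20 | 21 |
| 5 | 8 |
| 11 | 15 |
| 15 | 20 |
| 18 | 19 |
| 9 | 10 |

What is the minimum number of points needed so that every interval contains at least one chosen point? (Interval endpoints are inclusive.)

Process intervals by earliest right end; each time one isn't hit yet, stab at its right endpoint.
Sorted: [3,4] [3,6] [5,8] [9,10] [10,11] [4,12] [11,15] [18,19] [15,20] [20,21]
{[3,4],[3,6]} hit by 4; {[5,8]} hit by 8; {[9,10],[10,11],[4,12]} hit by 10; {[11,15]} hit by 15; {[18,19],[15,20]} hit by 19; {[20,21]} hit by 21.
Points: 4, 8, 10, 15, 19, 21 (6 total).

6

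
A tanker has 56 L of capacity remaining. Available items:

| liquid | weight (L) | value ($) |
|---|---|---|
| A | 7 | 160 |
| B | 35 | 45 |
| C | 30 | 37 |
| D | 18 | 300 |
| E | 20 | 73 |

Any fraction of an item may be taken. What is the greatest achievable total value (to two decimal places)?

547.14

Greedy by value/weight ratio, highest first.
Ratios (sorted): A 22.86, D 16.67, E 3.65, B 1.29, C 1.23
take A (7 @ 160); take D (18 @ 300); take E (20 @ 73); take 11/35 of B → 14.14. Capacity used 56/56.
Total value = 547.14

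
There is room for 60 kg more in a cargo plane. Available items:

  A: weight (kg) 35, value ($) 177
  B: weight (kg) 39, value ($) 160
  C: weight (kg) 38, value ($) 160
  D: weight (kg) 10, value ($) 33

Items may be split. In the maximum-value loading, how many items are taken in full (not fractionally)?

Sort by value per unit weight and fill in that order.
Ratios (sorted): A 5.06, C 4.21, B 4.10, D 3.30
take A (35 @ 177); take 25/38 of C → 105.26. Capacity used 60/60.
1 item(s) taken whole; one partial (take 25/38 of C).

1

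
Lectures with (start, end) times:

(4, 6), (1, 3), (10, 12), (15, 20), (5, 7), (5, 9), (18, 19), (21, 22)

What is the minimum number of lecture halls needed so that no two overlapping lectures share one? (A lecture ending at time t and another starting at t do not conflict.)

starts: [1, 4, 5, 5, 10, 15, 18, 21]
ends:   [3, 6, 7, 9, 12, 19, 20, 22]
s1→1 e3→0 s4→1 s5→2 s5→3  — peak 3.

3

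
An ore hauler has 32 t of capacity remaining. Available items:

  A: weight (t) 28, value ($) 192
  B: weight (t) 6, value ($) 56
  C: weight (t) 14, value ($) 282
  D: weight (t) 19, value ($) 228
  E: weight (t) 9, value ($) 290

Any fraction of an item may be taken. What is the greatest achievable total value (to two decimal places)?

680.00

Ratios (sorted): E 32.22, C 20.14, D 12.00, B 9.33, A 6.86
take E (9 @ 290); take C (14 @ 282); take 9/19 of D → 108.00. Capacity used 32/32.
Total value = 680.00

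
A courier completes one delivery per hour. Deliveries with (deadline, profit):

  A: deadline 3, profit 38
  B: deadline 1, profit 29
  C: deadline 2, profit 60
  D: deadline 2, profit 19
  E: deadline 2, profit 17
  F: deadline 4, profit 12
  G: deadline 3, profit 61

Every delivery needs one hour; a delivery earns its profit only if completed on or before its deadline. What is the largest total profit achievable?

171

Take jobs in profit order; each goes to the latest open slot no later than its deadline.
Profit order: G=61 C=60 A=38 B=29 D=19 E=17 F=12
Assign: G→slot 3, C→slot 2, A→slot 1, B skipped, D skipped, E skipped, F→slot 4.
Slots: [1:A] [2:C] [3:G] [4:F]
Profit = 38 + 60 + 61 + 12 = 171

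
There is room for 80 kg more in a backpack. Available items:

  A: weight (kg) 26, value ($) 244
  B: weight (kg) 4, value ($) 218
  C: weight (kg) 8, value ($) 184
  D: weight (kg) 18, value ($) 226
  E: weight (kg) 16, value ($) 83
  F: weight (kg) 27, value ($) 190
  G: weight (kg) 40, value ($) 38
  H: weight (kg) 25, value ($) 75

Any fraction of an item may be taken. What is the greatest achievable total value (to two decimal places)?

1040.89

Sort by value per unit weight and fill in that order.
Ratios (sorted): B 54.50, C 23.00, D 12.56, A 9.38, F 7.04, E 5.19, H 3.00, G 0.95
take B (4 @ 218); take C (8 @ 184); take D (18 @ 226); take A (26 @ 244); take 24/27 of F → 168.89. Capacity used 80/80.
Total value = 1040.89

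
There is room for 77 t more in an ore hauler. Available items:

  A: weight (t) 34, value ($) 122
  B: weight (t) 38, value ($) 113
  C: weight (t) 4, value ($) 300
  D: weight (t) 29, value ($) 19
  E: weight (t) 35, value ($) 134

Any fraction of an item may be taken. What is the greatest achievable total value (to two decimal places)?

Greedy by value/weight ratio, highest first.
Ratios (sorted): C 75.00, E 3.83, A 3.59, B 2.97, D 0.66
take C (4 @ 300); take E (35 @ 134); take A (34 @ 122); take 4/38 of B → 11.89. Capacity used 77/77.
Total value = 567.89

567.89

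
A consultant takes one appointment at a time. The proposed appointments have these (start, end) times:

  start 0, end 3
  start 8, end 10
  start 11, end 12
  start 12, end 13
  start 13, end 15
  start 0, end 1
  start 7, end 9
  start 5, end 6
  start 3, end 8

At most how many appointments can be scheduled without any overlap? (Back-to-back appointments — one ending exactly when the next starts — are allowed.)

6

Sort by end time and greedily take each interval whose start is ≥ the last chosen end.
By end time: (0,1), (0,3), (5,6), (3,8), (7,9), (8,10), (11,12), (12,13), (13,15).
Pick (0,1); next start ≥ 1 → (5,6); next start ≥ 6 → (7,9); next start ≥ 9 → (11,12); next start ≥ 12 → (12,13); next start ≥ 13 → (13,15).
Selected 6 appointments.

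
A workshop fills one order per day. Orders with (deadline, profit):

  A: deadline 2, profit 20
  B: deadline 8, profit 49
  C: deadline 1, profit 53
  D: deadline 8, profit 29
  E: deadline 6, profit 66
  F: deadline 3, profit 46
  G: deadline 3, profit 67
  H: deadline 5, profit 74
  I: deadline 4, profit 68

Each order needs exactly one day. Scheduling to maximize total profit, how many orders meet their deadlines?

Take jobs in profit order; each goes to the latest open slot no later than its deadline.
Profit order: H=74 I=68 G=67 E=66 C=53 B=49 F=46 D=29 A=20
Assign: H→slot 5, I→slot 4, G→slot 3, E→slot 6, C→slot 1, B→slot 8, F→slot 2, D→slot 7, A skipped.
Slots: [1:C] [2:F] [3:G] [4:I] [5:H] [6:E] [7:D] [8:B]
8 of 9 scheduled.

8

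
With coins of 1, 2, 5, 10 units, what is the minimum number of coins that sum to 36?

Greedy: take as many of the largest coin as possible, then repeat with the remainder.
36 − 3×10→6 − 1×5→1 − 1×1→0
Total coins = 3 + 1 + 1 = 5

5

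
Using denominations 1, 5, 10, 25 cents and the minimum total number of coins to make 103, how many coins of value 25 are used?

4

103 − 4×25→3 − 3×1→0
Count of 25: 4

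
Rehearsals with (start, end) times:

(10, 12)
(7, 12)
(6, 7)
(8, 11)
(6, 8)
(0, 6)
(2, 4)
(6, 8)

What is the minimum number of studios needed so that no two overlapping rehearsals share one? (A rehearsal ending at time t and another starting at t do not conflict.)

3

Count concurrent intervals with a sweep; the peak is the room count.
Events (time:±→running): 0:+→1 2:+→2 4:-→1 6:-→0 6:+→1 6:+→2 6:+→3 … peak 3.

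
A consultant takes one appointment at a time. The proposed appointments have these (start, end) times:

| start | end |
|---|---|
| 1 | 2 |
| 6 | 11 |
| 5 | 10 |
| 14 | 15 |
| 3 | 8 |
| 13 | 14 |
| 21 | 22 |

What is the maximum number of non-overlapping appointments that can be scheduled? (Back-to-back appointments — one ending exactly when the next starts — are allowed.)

5

Order by finish time; keep every interval that doesn't clash with the previous kept one.
By end time: (1,2), (3,8), (5,10), (6,11), (13,14), (14,15), (21,22).
Pick (1,2); next start ≥ 2 → (3,8); next start ≥ 8 → (13,14); next start ≥ 14 → (14,15); next start ≥ 15 → (21,22).
Selected 5 appointments.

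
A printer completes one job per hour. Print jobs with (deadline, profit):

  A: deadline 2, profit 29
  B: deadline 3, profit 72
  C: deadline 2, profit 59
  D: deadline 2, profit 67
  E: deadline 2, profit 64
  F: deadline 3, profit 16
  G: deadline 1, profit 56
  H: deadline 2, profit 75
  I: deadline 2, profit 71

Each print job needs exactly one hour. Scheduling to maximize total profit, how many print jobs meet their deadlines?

Profit order: H=75 B=72 I=71 D=67 E=64 C=59 G=56 A=29 F=16
Assign: H→slot 2, B→slot 3, I→slot 1, D skipped, E skipped, C skipped, G skipped, A skipped, F skipped.
Slots: [1:I] [2:H] [3:B]
3 of 9 scheduled.

3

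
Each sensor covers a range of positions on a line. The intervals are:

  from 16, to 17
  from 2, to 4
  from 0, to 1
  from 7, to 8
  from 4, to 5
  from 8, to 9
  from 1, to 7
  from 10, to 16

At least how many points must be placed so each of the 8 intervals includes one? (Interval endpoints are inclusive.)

By right end: [0,1]  [2,4]  [4,5]  [1,7]  [7,8]  [8,9]  [10,16]  [16,17]
[0,1] uncovered → point at 1; [2,4] uncovered → point at 4; [7,8] uncovered → point at 8; [10,16] uncovered → point at 16.
Points: 1, 4, 8, 16 (4 total).

4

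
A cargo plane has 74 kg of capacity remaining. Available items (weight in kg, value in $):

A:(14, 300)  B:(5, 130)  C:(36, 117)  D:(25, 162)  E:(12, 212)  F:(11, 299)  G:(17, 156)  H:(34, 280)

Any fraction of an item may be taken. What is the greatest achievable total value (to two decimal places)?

Ratios (sorted): F 27.18, B 26.00, A 21.43, E 17.67, G 9.18, H 8.24, D 6.48, C 3.25
take F (11 @ 299); take B (5 @ 130); take A (14 @ 300); take E (12 @ 212); take G (17 @ 156); take 15/34 of H → 123.53. Capacity used 74/74.
Total value = 1220.53

1220.53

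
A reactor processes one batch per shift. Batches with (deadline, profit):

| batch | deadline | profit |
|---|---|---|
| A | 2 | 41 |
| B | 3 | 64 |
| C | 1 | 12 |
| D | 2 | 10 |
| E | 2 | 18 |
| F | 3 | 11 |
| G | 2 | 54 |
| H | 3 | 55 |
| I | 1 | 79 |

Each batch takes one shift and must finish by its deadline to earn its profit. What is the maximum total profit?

By profit: I(d1,79), B(d3,64), H(d3,55), G(d2,54), A(d2,41), E(d2,18), C(d1,12), F(d3,11), D(d2,10)
I→slot 1; B→slot 3; H→slot 2; G skipped; A skipped; E skipped; C skipped; F skipped; D skipped.
Profit = 79 + 55 + 64 = 198

198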